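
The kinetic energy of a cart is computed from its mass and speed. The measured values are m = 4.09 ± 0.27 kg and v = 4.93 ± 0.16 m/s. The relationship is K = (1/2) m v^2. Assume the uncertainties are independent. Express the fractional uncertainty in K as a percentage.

9.26%

K is a product of powers, so relative uncertainties combine in quadrature:
  (1·δm/m)² = (1×0.0660)² = 0.00436;  (2·δv/v)² = (2×0.0325)² = 0.00421
δK/K = √(0.00857) = 0.0926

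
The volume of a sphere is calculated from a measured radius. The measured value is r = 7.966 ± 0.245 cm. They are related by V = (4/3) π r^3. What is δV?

Since V is a product/quotient, work with relative uncertainties:
  (3·δr/r)² = (3×0.0308)² = 0.00851
δV/V = √(0.00851) = 0.0923
V = 2117 cm^3, so δV = 0.0923 × 2117 = 195 cm^3.

195 cm^3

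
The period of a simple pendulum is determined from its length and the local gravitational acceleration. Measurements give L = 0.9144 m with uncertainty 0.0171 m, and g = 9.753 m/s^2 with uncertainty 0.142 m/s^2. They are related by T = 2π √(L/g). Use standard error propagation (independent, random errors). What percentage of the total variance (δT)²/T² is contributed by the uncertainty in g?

(δT/T)² = (½·δL/L)² + (−½·δg/g)²
  L term: (0.5×0.0187)² = 8.74e-05
  g term: (-0.5×0.0146)² = 5.3e-05
Total = 0.000140. Share from g = 5.3e-05/0.000140 = 0.377.

37.7%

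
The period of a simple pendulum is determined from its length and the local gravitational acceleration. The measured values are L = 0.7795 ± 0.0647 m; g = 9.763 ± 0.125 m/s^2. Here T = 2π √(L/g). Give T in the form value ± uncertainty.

1.775 ± 0.0746 s

T is a product of powers, so relative uncertainties combine in quadrature:
  (½·δL/L)² = (0.5×0.0830)² = 0.00172;  (−½·δg/g)² = (-0.5×0.0128)² = 4.1e-05
δT/T = √(0.00176) = 0.0420
T = 1.775 s, so δT = 0.0420 × 1.775 = 0.0746 s.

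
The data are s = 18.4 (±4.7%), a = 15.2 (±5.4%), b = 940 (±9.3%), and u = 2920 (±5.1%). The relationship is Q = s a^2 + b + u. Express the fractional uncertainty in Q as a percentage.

Let p = s·a^2 = 4250. δp/p = √((1·δs/s)² + (2·δa/a)²) = √(0.00221 + 0.0117) = 0.118, so δp = 501.
Q = p + b + u: δQ = √(δp² + δb² + δu²) = √(2.51e+05 + 7640 + 22200) = 530
Q = 8110, so δQ/Q = 530/8110 = 0.0653.

6.53%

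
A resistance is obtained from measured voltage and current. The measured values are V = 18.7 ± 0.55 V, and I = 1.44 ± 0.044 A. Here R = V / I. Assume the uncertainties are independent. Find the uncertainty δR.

0.551 Ω

Relative error in a monomial: (δR/R)² = Σ (nᵢ · δxᵢ/xᵢ)².
  (1·δV/V)² = (1×0.0294)² = 0.000865;  (-1·δI/I)² = (-1×0.0306)² = 0.000934
δR/R = √(0.00180) = 0.0424
R = 13.0 Ω, so δR = 0.0424 × 13.0 = 0.551 Ω.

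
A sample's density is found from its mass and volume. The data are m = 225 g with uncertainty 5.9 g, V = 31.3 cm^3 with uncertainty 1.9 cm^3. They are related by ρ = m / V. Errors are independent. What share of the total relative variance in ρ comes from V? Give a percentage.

84.3%

(δρ/ρ)² = (1·δm/m)² + (-1·δV/V)²
  m term: (1×0.0262)² = 0.000688
  V term: (-1×0.0607)² = 0.00368
Total = 0.00437. Share from V = 0.00368/0.00437 = 0.843.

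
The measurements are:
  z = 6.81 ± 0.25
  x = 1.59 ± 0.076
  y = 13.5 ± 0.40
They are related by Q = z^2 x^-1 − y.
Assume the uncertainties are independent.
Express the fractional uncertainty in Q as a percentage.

Let p = z^2·x^-1 = 29.2. δp/p = √((2·δz/z)² + (-1·δx/x)²) = √(0.00539 + 0.00228) = 0.0876, so δp = 2.56.
Q = p − y: δQ = √(δp² + δy²) = √(6.53 + 0.160) = 2.59
Q = 15.7, so δQ/Q = 2.59/15.7 = 0.165.

16.5%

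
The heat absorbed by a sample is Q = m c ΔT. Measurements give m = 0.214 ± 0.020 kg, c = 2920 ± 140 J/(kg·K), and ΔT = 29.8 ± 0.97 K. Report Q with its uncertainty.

Since Q is a product/quotient, work with relative uncertainties:
  (1·δm/m)² = (1×0.0935)² = 0.00873;  (1·δc/c)² = (1×0.0479)² = 0.00230;  (1·δΔT/ΔT)² = (1×0.0326)² = 0.00106
δQ/Q = √(0.0121) = 0.110
Q = 18600 J, so δQ = 0.110 × 18600 = 2050 J.

18600 ± 2050 J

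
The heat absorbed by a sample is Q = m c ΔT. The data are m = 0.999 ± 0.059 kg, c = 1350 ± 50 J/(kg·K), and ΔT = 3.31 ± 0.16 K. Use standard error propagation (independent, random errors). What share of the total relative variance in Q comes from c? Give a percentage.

19.1%

(δQ/Q)² = (1·δm/m)² + (1·δc/c)² + (1·δΔT/ΔT)²
  m term: (1×0.0591)² = 0.00349
  c term: (1×0.0370)² = 0.00137
  ΔT term: (1×0.0483)² = 0.00234
Total = 0.00720. Share from c = 0.00137/0.00720 = 0.191.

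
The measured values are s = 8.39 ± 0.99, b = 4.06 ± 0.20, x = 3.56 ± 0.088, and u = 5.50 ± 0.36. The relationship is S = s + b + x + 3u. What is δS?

Each term contributes (cᵢ δxᵢ)² to (δS)²:
  (δs)² = 0.980;  (δb)² = 0.0400;  (δx)² = 0.00774;  (3·δu)² = 1.17
δS = √(2.19) = 1.48

1.48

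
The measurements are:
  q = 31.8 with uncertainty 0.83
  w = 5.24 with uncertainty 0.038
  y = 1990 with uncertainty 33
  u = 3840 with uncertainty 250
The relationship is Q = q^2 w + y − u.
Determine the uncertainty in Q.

Let p = q^2·w = 5300. δp/p = √((2·δq/q)² + (1·δw/w)²) = √(0.00272 + 5.26e-05) = 0.0527, so δp = 279.
Q = p + y − u: δQ = √(δp² + δy² + δu²) = √(78000 + 1090 + 62500) = 376

376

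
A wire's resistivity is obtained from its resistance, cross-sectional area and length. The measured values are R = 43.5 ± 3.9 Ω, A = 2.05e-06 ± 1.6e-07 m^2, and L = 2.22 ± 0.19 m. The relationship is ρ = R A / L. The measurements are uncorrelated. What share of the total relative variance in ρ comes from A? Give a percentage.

(δρ/ρ)² = (1·δR/R)² + (1·δA/A)² + (-1·δL/L)²
  R term: (1×0.0897)² = 0.00804
  A term: (1×0.0780)² = 0.00609
  L term: (-1×0.0856)² = 0.00732
Total = 0.0215. Share from A = 0.00609/0.0215 = 0.284.

28.4%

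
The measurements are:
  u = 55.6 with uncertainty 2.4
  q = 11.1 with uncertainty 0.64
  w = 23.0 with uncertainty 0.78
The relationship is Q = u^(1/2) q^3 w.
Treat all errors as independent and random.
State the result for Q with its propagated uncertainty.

Each factor contributes (exponent × relative error)² to (δQ/Q)²:
  (½·δu/u)² = (0.5×0.0432)² = 0.000466;  (3·δq/q)² = (3×0.0577)² = 0.0299;  (1·δw/w)² = (1×0.0339)² = 0.00115
δQ/Q = √(0.0315) = 0.178
Q = 2.35e+05, so δQ = 0.178 × 2.35e+05 = 41700.

(2.35 ± 0.417) × 10^5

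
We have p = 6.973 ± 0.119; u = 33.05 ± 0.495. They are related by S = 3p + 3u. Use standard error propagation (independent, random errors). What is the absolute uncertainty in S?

1.53

Absolute uncertainties add in quadrature for a linear combination:
  (3·δp)² = 0.127;  (3·δu)² = 2.21
δS = √(2.33) = 1.53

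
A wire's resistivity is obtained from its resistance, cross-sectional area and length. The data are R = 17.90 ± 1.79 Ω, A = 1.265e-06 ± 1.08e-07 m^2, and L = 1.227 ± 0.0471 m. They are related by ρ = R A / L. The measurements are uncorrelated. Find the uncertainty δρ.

Relative error in a monomial: (δρ/ρ)² = Σ (nᵢ · δxᵢ/xᵢ)².
  (1·δR/R)² = (1×0.100)² = 0.0100;  (1·δA/A)² = (1×0.0854)² = 0.00729;  (-1·δL/L)² = (-1×0.0384)² = 0.00147
δρ/ρ = √(0.0188) = 0.137
ρ = 1.845e-05 Ω·m, so δρ = 0.137 × 1.845e-05 = 2.53e-06 Ω·m.

2.53e-06 Ω·m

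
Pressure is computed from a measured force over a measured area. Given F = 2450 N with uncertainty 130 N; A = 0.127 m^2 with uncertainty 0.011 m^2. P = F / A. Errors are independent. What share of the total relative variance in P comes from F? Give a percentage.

27.3%

(δP/P)² = (1·δF/F)² + (-1·δA/A)²
  F term: (1×0.0531)² = 0.00282
  A term: (-1×0.0866)² = 0.00750
Total = 0.0103. Share from F = 0.00282/0.0103 = 0.273.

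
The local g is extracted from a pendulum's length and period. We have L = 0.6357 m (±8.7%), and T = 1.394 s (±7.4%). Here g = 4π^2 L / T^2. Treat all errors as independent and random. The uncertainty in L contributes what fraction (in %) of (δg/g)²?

25.7%

(δg/g)² = (1·δL/L)² + (-2·δT/T)²
  L term: (1×0.0870)² = 0.00757
  T term: (-2×0.0740)² = 0.0219
Total = 0.0295. Share from L = 0.00757/0.0295 = 0.257.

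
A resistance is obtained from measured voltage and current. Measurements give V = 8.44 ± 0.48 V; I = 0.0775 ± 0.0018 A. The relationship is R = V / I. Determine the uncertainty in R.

6.69 Ω

Products/powers → add relative errors in quadrature, weighted by exponent:
  (1·δV/V)² = (1×0.0569)² = 0.00323;  (-1·δI/I)² = (-1×0.0232)² = 0.000539
δR/R = √(0.00377) = 0.0614
R = 109 Ω, so δR = 0.0614 × 109 = 6.69 Ω.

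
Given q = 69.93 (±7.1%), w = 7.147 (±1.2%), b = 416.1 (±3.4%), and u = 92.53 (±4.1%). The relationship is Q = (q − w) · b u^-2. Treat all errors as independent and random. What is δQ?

Let h = q − w = 62.78. δh = √(δq² + δw²) = √(24.7 + 0.00736) = 4.97, so δh/h = 0.0791.
Q is then a monomial in h, b, u:
δQ/Q = √((δh/h)² + (1·δb/b)² + (-2·δu/u)²) = √(0.00626 + 0.00116 + 0.00672) = 0.119
Q = 3.051, so δQ = 0.119 × 3.051 = 0.363.

0.363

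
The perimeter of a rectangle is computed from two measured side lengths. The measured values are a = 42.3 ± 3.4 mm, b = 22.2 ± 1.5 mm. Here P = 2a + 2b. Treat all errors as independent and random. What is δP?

For a sum/difference, combine absolute errors in quadrature:
  (2·δa)² = 46.2;  (2·δb)² = 9.00
δP = √(55.2) = 7.43 mm

7.43 mm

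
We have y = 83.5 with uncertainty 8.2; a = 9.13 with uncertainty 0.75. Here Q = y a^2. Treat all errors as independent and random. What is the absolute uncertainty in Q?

1330

For a monomial Q ∝ y, a^2, fractional errors add in quadrature:
  (1·δy/y)² = (1×0.0982)² = 0.00964;  (2·δa/a)² = (2×0.0821)² = 0.0270
δQ/Q = √(0.0366) = 0.191
Q = 6960, so δQ = 0.191 × 6960 = 1330.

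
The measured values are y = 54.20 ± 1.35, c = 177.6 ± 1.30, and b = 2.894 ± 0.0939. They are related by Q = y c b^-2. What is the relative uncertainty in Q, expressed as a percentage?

Since Q is a product/quotient, work with relative uncertainties:
  (1·δy/y)² = (1×0.0249)² = 0.000620;  (1·δc/c)² = (1×0.00732)² = 5.36e-05;  (-2·δb/b)² = (-2×0.0324)² = 0.00421
δQ/Q = √(0.00489) = 0.0699

6.99%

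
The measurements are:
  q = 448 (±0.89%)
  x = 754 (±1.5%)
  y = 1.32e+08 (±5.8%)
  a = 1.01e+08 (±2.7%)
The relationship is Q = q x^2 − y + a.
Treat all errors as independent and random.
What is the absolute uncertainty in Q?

1.14e+07

Let p = q·x^2 = 2.55e+08. δp/p = √((1·δq/q)² + (2·δx/x)²) = √(7.92e-05 + 0.000900) = 0.0313, so δp = 7.97e+06.
Q = p − y + a: δQ = √(δp² + δy² + δa²) = √(6.35e+13 + 5.86e+13 + 7.44e+12) = 1.14e+07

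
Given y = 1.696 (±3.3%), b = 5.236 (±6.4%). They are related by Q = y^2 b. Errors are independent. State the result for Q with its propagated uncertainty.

For a monomial Q ∝ y^2, b, fractional errors add in quadrature:
  (2·δy/y)² = (2×0.0330)² = 0.00436;  (1·δb/b)² = (1×0.0640)² = 0.00410
δQ/Q = √(0.00845) = 0.0919
Q = 15.06, so δQ = 0.0919 × 15.06 = 1.38.

15.06 ± 1.38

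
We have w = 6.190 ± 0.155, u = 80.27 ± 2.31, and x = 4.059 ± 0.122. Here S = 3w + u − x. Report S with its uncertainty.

Sums and differences: (δS)² = Σ (cᵢ δxᵢ)².
  (3·δw)² = 0.216;  (δu)² = 5.34;  (δx)² = 0.0149
δS = √(5.57) = 2.36
S = 94.78.

94.78 ± 2.36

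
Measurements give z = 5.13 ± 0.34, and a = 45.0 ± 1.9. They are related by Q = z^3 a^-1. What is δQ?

0.610

Q is a product of powers, so relative uncertainties combine in quadrature:
  (3·δz/z)² = (3×0.0663)² = 0.0395;  (-1·δa/a)² = (-1×0.0422)² = 0.00178
δQ/Q = √(0.0413) = 0.203
Q = 3.00, so δQ = 0.203 × 3.00 = 0.610.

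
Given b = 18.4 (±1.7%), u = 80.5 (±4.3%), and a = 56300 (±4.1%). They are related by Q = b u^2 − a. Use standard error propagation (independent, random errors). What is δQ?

Let p = b·u^2 = 1.19e+05. δp/p = √((1·δb/b)² + (2·δu/u)²) = √(0.000289 + 0.00740) = 0.0877, so δp = 10500.
Q = p − a: δQ = √(δp² + δa²) = √(1.09e+08 + 5.33e+06) = 10700

10700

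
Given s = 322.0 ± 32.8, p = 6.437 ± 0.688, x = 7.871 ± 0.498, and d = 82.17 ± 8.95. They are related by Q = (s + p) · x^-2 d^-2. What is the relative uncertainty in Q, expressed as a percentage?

27.1%

Let u = s + p = 328.4. δu = √(δs² + δp²) = √(1080 + 0.473) = 32.8, so δu/u = 0.0999.
Q is then a monomial in u, x, d:
δQ/Q = √((δu/u)² + (-2·δx/x)² + (-2·δd/d)²) = √(0.00998 + 0.0160 + 0.0475) = 0.271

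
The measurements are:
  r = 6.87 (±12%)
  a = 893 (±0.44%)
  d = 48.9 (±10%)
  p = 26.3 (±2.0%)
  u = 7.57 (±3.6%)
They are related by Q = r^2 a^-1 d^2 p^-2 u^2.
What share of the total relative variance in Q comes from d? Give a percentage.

38.3%

(δQ/Q)² = (2·δr/r)² + (-1·δa/a)² + (2·δd/d)² + (-2·δp/p)² + (2·δu/u)²
  r term: (2×0.120)² = 0.0576
  a term: (-1×0.00440)² = 1.94e-05
  d term: (2×0.100)² = 0.0400
  p term: (-2×0.0200)² = 0.00160
  u term: (2×0.0360)² = 0.00518
Total = 0.104. Share from d = 0.0400/0.104 = 0.383.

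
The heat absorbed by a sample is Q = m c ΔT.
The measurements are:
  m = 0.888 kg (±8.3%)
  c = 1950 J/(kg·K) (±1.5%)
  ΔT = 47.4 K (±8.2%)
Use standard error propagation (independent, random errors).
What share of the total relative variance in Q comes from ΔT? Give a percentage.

(δQ/Q)² = (1·δm/m)² + (1·δc/c)² + (1·δΔT/ΔT)²
  m term: (1×0.0830)² = 0.00689
  c term: (1×0.0150)² = 0.000225
  ΔT term: (1×0.0820)² = 0.00672
Total = 0.0138. Share from ΔT = 0.00672/0.0138 = 0.486.

48.6%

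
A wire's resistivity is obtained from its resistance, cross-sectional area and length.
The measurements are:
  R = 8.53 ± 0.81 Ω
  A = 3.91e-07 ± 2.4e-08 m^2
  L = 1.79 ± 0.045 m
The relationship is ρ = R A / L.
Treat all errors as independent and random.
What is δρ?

2.16e-07 Ω·m

ρ is a product of powers, so relative uncertainties combine in quadrature:
  (1·δR/R)² = (1×0.0950)² = 0.00902;  (1·δA/A)² = (1×0.0614)² = 0.00377;  (-1·δL/L)² = (-1×0.0251)² = 0.000632
δρ/ρ = √(0.0134) = 0.116
ρ = 1.86e-06 Ω·m, so δρ = 0.116 × 1.86e-06 = 2.16e-07 Ω·m.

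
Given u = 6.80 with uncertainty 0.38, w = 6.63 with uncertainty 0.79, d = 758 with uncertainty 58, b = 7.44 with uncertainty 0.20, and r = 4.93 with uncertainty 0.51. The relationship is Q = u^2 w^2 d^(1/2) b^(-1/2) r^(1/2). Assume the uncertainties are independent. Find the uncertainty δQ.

12400

Products/powers → add relative errors in quadrature, weighted by exponent:
  (2·δu/u)² = (2×0.0559)² = 0.0125;  (2·δw/w)² = (2×0.119)² = 0.0568;  (½·δd/d)² = (0.5×0.0765)² = 0.00146;  (−½·δb/b)² = (-0.5×0.0269)² = 0.000181;  (½·δr/r)² = (0.5×0.103)² = 0.00268
δQ/Q = √(0.0736) = 0.271
Q = 45600, so δQ = 0.271 × 45600 = 12400.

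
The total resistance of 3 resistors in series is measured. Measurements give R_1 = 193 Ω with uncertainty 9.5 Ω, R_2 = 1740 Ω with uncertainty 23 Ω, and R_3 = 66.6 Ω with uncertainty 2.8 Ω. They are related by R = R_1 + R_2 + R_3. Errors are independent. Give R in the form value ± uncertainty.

Sums and differences: (δR)² = Σ (cᵢ δxᵢ)².
  (δR_1)² = 90.2;  (δR_2)² = 529;  (δR_3)² = 7.84
δR = √(627) = 25.0 Ω
R = 2000 Ω.

2000 ± 25.0 Ω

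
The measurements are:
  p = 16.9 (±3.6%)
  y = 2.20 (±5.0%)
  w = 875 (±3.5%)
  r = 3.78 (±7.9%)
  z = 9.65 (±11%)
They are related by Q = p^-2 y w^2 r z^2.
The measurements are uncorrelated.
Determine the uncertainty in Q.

Since Q is a product/quotient, work with relative uncertainties:
  (-2·δp/p)² = (-2×0.0360)² = 0.00518;  (1·δy/y)² = (1×0.0500)² = 0.00250;  (2·δw/w)² = (2×0.0350)² = 0.00490;  (1·δr/r)² = (1×0.0790)² = 0.00624;  (2·δz/z)² = (2×0.110)² = 0.0484
δQ/Q = √(0.0672) = 0.259
Q = 2.08e+06, so δQ = 0.259 × 2.08e+06 = 5.38e+05.

5.38e+05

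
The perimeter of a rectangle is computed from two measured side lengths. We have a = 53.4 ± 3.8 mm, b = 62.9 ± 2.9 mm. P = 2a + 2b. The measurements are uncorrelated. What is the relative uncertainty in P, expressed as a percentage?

4.11%

Absolute uncertainties add in quadrature for a linear combination:
  (2·δa)² = 57.8;  (2·δb)² = 33.6
δP = √(91.4) = 9.56 mm
P = 233 mm, so δP/P = 9.56/233 = 0.0411.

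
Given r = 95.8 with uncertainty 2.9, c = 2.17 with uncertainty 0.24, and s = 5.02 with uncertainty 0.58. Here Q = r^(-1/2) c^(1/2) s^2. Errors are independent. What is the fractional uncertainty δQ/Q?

0.238

Each factor contributes (exponent × relative error)² to (δQ/Q)²:
  (−½·δr/r)² = (-0.5×0.0303)² = 0.000229;  (½·δc/c)² = (0.5×0.111)² = 0.00306;  (2·δs/s)² = (2×0.116)² = 0.0534
δQ/Q = √(0.0567) = 0.238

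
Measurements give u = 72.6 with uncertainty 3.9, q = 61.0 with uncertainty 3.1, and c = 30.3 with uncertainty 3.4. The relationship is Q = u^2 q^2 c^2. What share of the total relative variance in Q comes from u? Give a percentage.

16.0%

(δQ/Q)² = (2·δu/u)² + (2·δq/q)² + (2·δc/c)²
  u term: (2×0.0537)² = 0.0115
  q term: (2×0.0508)² = 0.0103
  c term: (2×0.112)² = 0.0504
Total = 0.0722. Share from u = 0.0115/0.0722 = 0.160.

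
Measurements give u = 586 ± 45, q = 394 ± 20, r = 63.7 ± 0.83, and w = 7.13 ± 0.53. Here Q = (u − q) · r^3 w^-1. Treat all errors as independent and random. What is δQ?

Let h = u − q = 192. δh = √(δu² + δq²) = √(2020 + 400) = 49.2, so δh/h = 0.256.
Q is then a monomial in h, r, w:
δQ/Q = √((δh/h)² + (3·δr/r)² + (-1·δw/w)²) = √(0.0658 + 0.00153 + 0.00553) = 0.270
Q = 6.96e+06, so δQ = 0.270 × 6.96e+06 = 1.88e+06.

1.88e+06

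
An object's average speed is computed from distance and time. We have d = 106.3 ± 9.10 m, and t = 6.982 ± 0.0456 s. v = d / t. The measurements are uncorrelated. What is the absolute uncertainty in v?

1.31 m/s

v is a product of powers, so relative uncertainties combine in quadrature:
  (1·δd/d)² = (1×0.0856)² = 0.00733;  (-1·δt/t)² = (-1×0.00653)² = 4.27e-05
δv/v = √(0.00737) = 0.0859
v = 15.22 m/s, so δv = 0.0859 × 15.22 = 1.31 m/s.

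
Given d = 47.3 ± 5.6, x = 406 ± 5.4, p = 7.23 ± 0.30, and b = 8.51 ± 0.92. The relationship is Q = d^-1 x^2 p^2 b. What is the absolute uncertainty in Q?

2.83e+05

For a monomial Q ∝ d^-1, x^2, p^2, b, fractional errors add in quadrature:
  (-1·δd/d)² = (-1×0.118)² = 0.0140;  (2·δx/x)² = (2×0.0133)² = 0.000708;  (2·δp/p)² = (2×0.0415)² = 0.00689;  (1·δb/b)² = (1×0.108)² = 0.0117
δQ/Q = √(0.0333) = 0.182
Q = 1.55e+06, so δQ = 0.182 × 1.55e+06 = 2.83e+05.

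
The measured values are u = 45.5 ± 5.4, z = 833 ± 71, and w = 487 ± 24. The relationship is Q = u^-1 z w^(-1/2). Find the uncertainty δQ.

0.123

Since Q is a product/quotient, work with relative uncertainties:
  (-1·δu/u)² = (-1×0.119)² = 0.0141;  (1·δz/z)² = (1×0.0852)² = 0.00726;  (−½·δw/w)² = (-0.5×0.0493)² = 0.000607
δQ/Q = √(0.0220) = 0.148
Q = 0.830, so δQ = 0.148 × 0.830 = 0.123.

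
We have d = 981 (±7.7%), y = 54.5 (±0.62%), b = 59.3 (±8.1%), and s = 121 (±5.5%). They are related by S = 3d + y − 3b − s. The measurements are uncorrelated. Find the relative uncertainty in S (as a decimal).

0.0842

Absolute uncertainties add in quadrature for a linear combination:
  (3·δd)² = 51400;  (δy)² = 0.114;  (3·δb)² = 208;  (δs)² = 44.3
δS = √(51600) = 227
S = 2700, so δS/S = 227/2700 = 0.0842.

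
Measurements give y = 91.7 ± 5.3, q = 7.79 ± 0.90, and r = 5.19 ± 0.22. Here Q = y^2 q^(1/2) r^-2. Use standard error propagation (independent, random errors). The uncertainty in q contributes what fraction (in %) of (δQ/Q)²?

(δQ/Q)² = (2·δy/y)² + (½·δq/q)² + (-2·δr/r)²
  y term: (2×0.0578)² = 0.0134
  q term: (0.5×0.116)² = 0.00334
  r term: (-2×0.0424)² = 0.00719
Total = 0.0239. Share from q = 0.00334/0.0239 = 0.140.

14.0%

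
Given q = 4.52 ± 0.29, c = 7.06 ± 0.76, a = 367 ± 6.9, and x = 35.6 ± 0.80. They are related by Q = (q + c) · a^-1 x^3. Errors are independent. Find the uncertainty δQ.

Let u = q + c = 11.6. δu = √(δq² + δc²) = √(0.0841 + 0.578) = 0.813, so δu/u = 0.0702.
Q is then a monomial in u, a, x:
δQ/Q = √((δu/u)² + (-1·δa/a)² + (3·δx/x)²) = √(0.00493 + 0.000353 + 0.00454) = 0.0992
Q = 1420, so δQ = 0.0992 × 1420 = 141.

141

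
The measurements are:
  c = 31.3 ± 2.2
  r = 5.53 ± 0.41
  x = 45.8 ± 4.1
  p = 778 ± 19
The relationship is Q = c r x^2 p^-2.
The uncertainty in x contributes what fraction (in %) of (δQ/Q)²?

71.4%

(δQ/Q)² = (1·δc/c)² + (1·δr/r)² + (2·δx/x)² + (-2·δp/p)²
  c term: (1×0.0703)² = 0.00494
  r term: (1×0.0741)² = 0.00550
  x term: (2×0.0895)² = 0.0321
  p term: (-2×0.0244)² = 0.00239
Total = 0.0449. Share from x = 0.0321/0.0449 = 0.714.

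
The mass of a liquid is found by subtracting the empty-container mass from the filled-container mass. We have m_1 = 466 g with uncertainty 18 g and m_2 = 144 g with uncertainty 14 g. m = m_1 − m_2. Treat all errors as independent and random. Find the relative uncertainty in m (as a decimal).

0.0708

Each term contributes (cᵢ δxᵢ)² to (δm)²:
  (δm_1)² = 324;  (δm_2)² = 196
δm = √(520) = 22.8 g
m = 322 g, so δm/m = 22.8/322 = 0.0708.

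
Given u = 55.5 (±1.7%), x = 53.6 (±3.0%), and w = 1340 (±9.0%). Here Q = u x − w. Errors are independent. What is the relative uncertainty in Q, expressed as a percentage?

9.68%

Let p = u·x = 2970. δp/p = √((1·δu/u)² + (1·δx/x)²) = √(0.000289 + 0.000900) = 0.0345, so δp = 103.
Q = p − w: δQ = √(δp² + δw²) = √(10500 + 14500) = 158
Q = 1630, so δQ/Q = 158/1630 = 0.0968.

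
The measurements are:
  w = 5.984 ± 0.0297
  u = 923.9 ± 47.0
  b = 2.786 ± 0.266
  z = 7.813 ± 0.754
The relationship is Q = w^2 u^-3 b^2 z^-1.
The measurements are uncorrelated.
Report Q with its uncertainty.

(4.511 ± 1.19) × 10^-8

Relative error in a monomial: (δQ/Q)² = Σ (nᵢ · δxᵢ/xᵢ)².
  (2·δw/w)² = (2×0.00496)² = 9.85e-05;  (-3·δu/u)² = (-3×0.0509)² = 0.0233;  (2·δb/b)² = (2×0.0955)² = 0.0365;  (-1·δz/z)² = (-1×0.0965)² = 0.00931
δQ/Q = √(0.0692) = 0.263
Q = 4.511e-08, so δQ = 0.263 × 4.511e-08 = 1.19e-08.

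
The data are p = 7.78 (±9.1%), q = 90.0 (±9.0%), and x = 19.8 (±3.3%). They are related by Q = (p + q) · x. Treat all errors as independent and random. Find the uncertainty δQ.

Let u = p + q = 97.8. δu = √(δp² + δq²) = √(0.501 + 65.6) = 8.13, so δu/u = 0.0832.
Q is then a monomial in u, x:
δQ/Q = √((δu/u)² + (1·δx/x)²) = √(0.00691 + 0.00109) = 0.0895
Q = 1940, so δQ = 0.0895 × 1940 = 173.

173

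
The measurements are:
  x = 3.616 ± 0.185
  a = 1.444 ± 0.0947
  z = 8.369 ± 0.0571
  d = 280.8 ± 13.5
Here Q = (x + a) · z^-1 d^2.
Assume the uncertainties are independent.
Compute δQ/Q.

0.105

Let u = x + a = 5.060. δu = √(δx² + δa²) = √(0.0342 + 0.00897) = 0.208, so δu/u = 0.0411.
Q is then a monomial in u, z, d:
δQ/Q = √((δu/u)² + (-1·δz/z)² + (2·δd/d)²) = √(0.00169 + 4.66e-05 + 0.00925) = 0.105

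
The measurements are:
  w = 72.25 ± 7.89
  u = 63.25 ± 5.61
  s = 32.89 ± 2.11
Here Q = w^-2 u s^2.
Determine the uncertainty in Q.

3.52

Products/powers → add relative errors in quadrature, weighted by exponent:
  (-2·δw/w)² = (-2×0.109)² = 0.0477;  (1·δu/u)² = (1×0.0887)² = 0.00787;  (2·δs/s)² = (2×0.0642)² = 0.0165
δQ/Q = √(0.0720) = 0.268
Q = 13.11, so δQ = 0.268 × 13.11 = 3.52.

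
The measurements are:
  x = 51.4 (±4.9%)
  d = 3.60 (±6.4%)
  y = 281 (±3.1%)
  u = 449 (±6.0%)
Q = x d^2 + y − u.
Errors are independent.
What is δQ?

95.6

Let p = x·d^2 = 666. δp/p = √((1·δx/x)² + (2·δd/d)²) = √(0.00240 + 0.0164) = 0.137, so δp = 91.3.
Q = p + y − u: δQ = √(δp² + δy² + δu²) = √(8340 + 75.9 + 726) = 95.6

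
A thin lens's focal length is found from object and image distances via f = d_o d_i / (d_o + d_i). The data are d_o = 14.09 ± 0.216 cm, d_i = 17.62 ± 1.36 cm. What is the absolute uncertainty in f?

0.277 cm

∂f/∂d_o = (d_i/(d_o+d_i))² = 0.309;  ∂f/∂d_i = (d_o/(d_o+d_i))² = 0.197
δf = √((∂f/∂d_o · δd_o)² + (∂f/∂d_i · δd_i)²) = √(0.00445 + 0.0721) = 0.277 cm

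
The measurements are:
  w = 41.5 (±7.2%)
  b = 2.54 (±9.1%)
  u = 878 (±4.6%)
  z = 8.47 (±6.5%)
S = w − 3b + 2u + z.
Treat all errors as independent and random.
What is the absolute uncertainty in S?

80.8

Each term contributes (cᵢ δxᵢ)² to (δS)²:
  (δw)² = 8.93;  (3·δb)² = 0.481;  (2·δu)² = 6520;  (δz)² = 0.303
δS = √(6530) = 80.8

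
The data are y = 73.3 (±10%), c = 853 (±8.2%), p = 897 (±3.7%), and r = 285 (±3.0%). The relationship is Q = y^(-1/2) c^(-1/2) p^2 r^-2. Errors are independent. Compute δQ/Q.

Q is a product of powers, so relative uncertainties combine in quadrature:
  (−½·δy/y)² = (-0.5×0.100)² = 0.00250;  (−½·δc/c)² = (-0.5×0.0820)² = 0.00168;  (2·δp/p)² = (2×0.0370)² = 0.00548;  (-2·δr/r)² = (-2×0.0300)² = 0.00360
δQ/Q = √(0.0133) = 0.115

0.115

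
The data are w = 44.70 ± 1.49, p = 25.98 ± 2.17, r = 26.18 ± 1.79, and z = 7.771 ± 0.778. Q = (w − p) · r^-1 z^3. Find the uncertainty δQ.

Let u = w − p = 18.72. δu = √(δw² + δp²) = √(2.22 + 4.71) = 2.63, so δu/u = 0.141.
Q is then a monomial in u, r, z:
δQ/Q = √((δu/u)² + (-1·δr/r)² + (3·δz/z)²) = √(0.0198 + 0.00467 + 0.0902) = 0.339
Q = 335.6, so δQ = 0.339 × 335.6 = 114.

114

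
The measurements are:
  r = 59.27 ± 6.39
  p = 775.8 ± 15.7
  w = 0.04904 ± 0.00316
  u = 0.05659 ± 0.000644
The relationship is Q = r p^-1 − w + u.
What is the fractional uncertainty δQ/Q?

Let h = r·p^-1 = 0.07640. δh/h = √((1·δr/r)² + (-1·δp/p)²) = √(0.0116 + 0.000410) = 0.110, so δh = 0.00838.
Q = h − w + u: δQ = √(δh² + δw² + δu²) = √(7.02e-05 + 9.99e-06 + 4.15e-07) = 0.00898
Q = 0.08395, so δQ/Q = 0.00898/0.08395 = 0.107.

0.107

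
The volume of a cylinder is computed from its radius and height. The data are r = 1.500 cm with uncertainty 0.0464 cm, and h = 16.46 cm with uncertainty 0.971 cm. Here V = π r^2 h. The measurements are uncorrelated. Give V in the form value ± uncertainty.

V is a product of powers, so relative uncertainties combine in quadrature:
  (2·δr/r)² = (2×0.0309)² = 0.00383;  (1·δh/h)² = (1×0.0590)² = 0.00348
δV/V = √(0.00731) = 0.0855
V = 116.3 cm^3, so δV = 0.0855 × 116.3 = 9.95 cm^3.

116.3 ± 9.95 cm^3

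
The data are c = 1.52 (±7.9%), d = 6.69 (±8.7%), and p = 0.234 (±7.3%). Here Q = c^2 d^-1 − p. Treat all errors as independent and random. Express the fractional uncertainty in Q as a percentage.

Let w = c^2·d^-1 = 0.345. δw/w = √((2·δc/c)² + (-1·δd/d)²) = √(0.0250 + 0.00757) = 0.180, so δw = 0.0623.
Q = w − p: δQ = √(δw² + δp²) = √(0.00388 + 0.000292) = 0.0646
Q = 0.111, so δQ/Q = 0.0646/0.111 = 0.580.

58.0%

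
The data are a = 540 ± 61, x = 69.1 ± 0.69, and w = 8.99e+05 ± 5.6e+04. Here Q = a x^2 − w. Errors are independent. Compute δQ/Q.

0.179

Let p = a·x^2 = 2.58e+06. δp/p = √((1·δa/a)² + (2·δx/x)²) = √(0.0128 + 0.000399) = 0.115, so δp = 2.96e+05.
Q = p − w: δQ = √(δp² + δw²) = √(8.75e+10 + 3.14e+09) = 3.01e+05
Q = 1.68e+06, so δQ/Q = 3.01e+05/1.68e+06 = 0.179.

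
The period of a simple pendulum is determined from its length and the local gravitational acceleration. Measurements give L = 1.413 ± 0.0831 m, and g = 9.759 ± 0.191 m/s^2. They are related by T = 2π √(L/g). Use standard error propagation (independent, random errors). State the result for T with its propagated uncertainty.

2.391 ± 0.0741 s

Each factor contributes (exponent × relative error)² to (δT/T)²:
  (½·δL/L)² = (0.5×0.0588)² = 0.000865;  (−½·δg/g)² = (-0.5×0.0196)² = 9.58e-05
δT/T = √(0.000960) = 0.0310
T = 2.391 s, so δT = 0.0310 × 2.391 = 0.0741 s.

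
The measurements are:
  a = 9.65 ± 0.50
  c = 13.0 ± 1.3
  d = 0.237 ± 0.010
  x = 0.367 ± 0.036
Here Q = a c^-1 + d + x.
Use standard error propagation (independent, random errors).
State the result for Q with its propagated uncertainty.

Let p = a·c^-1 = 0.742. δp/p = √((1·δa/a)² + (-1·δc/c)²) = √(0.00268 + 0.0100) = 0.113, so δp = 0.0836.
Q = p + d + x: δQ = √(δp² + δd² + δx²) = √(0.00699 + 0.000100 + 0.00130) = 0.0916
Q = 1.35.

1.35 ± 0.0916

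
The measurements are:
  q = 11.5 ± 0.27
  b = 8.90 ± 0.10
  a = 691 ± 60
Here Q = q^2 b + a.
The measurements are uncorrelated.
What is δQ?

Let p = q^2·b = 1180. δp/p = √((2·δq/q)² + (1·δb/b)²) = √(0.00220 + 0.000126) = 0.0483, so δp = 56.8.
Q = p + a: δQ = √(δp² + δa²) = √(3230 + 3600) = 82.6

82.6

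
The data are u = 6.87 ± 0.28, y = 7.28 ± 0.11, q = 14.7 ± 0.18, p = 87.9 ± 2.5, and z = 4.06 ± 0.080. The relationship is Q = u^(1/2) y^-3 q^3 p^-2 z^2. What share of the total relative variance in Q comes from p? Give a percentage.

(δQ/Q)² = (½·δu/u)² + (-3·δy/y)² + (3·δq/q)² + (-2·δp/p)² + (2·δz/z)²
  u term: (0.5×0.0408)² = 0.000415
  y term: (-3×0.0151)² = 0.00205
  q term: (3×0.0122)² = 0.00135
  p term: (-2×0.0284)² = 0.00324
  z term: (2×0.0197)² = 0.00155
Total = 0.00861. Share from p = 0.00324/0.00861 = 0.376.

37.6%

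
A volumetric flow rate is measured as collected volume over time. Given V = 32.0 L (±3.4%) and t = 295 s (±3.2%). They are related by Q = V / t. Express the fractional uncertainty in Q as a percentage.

Products/powers → add relative errors in quadrature, weighted by exponent:
  (1·δV/V)² = (1×0.0340)² = 0.00116;  (-1·δt/t)² = (-1×0.0320)² = 0.00102
δQ/Q = √(0.00218) = 0.0467

4.67%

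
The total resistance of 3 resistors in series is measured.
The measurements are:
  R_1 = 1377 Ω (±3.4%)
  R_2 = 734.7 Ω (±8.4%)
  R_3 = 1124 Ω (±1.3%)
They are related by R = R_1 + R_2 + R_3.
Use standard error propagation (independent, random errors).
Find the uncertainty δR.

R is a linear combination, so absolute uncertainties add in quadrature:
  (δR_1)² = 2190;  (δR_2)² = 3810;  (δR_3)² = 214
δR = √(6210) = 78.8 Ω

78.8 Ω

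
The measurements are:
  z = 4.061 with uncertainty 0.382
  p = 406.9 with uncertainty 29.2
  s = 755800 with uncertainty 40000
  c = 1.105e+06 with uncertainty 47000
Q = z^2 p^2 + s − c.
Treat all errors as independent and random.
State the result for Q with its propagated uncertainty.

(2.381 ± 0.649) × 10^6

Let w = z^2·p^2 = 2.73e+06. δw/w = √((2·δz/z)² + (2·δp/p)²) = √(0.0354 + 0.0206) = 0.237, so δw = 6.46e+05.
Q = w + s − c: δQ = √(δw² + δs² + δc²) = √(4.17e+11 + 1.6e+09 + 2.21e+09) = 6.49e+05
Q = 2.381e+06.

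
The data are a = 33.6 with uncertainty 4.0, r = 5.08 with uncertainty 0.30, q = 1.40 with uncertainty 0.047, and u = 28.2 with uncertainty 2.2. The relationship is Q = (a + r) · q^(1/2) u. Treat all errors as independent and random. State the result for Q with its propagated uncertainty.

1290 ± 169

Let w = a + r = 38.7. δw = √(δa² + δr²) = √(16.0 + 0.0900) = 4.01, so δw/w = 0.104.
Q is then a monomial in w, q, u:
δQ/Q = √((δw/w)² + (½·δq/q)² + (1·δu/u)²) = √(0.0108 + 0.000282 + 0.00609) = 0.131
Q = 1290, so δQ = 0.131 × 1290 = 169.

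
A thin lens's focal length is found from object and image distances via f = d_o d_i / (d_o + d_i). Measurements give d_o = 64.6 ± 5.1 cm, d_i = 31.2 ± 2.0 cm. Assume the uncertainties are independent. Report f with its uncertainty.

∂f/∂d_o = (d_i/(d_o+d_i))² = 0.106;  ∂f/∂d_i = (d_o/(d_o+d_i))² = 0.455
δf = √((∂f/∂d_o · δd_o)² + (∂f/∂d_i · δd_i)²) = √(0.293 + 0.827) = 1.06 cm
f = 21.0 cm.

21.0 ± 1.06 cm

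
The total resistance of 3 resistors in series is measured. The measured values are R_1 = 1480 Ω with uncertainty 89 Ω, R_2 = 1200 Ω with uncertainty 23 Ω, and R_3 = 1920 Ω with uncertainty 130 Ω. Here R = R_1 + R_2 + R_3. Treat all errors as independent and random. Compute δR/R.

For a sum/difference, combine absolute errors in quadrature:
  (δR_1)² = 7920;  (δR_2)² = 529;  (δR_3)² = 16900
δR = √(25400) = 159 Ω
R = 4600 Ω, so δR/R = 159/4600 = 0.0346.

0.0346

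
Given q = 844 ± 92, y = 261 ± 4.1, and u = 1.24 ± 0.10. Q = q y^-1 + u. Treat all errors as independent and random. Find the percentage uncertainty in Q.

8.27%

Let p = q·y^-1 = 3.23. δp/p = √((1·δq/q)² + (-1·δy/y)²) = √(0.0119 + 0.000247) = 0.110, so δp = 0.356.
Q = p + u: δQ = √(δp² + δu²) = √(0.127 + 0.0100) = 0.370
Q = 4.47, so δQ/Q = 0.370/4.47 = 0.0827.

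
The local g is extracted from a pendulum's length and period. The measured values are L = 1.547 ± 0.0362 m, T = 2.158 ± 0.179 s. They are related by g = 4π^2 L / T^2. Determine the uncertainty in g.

Products/powers → add relative errors in quadrature, weighted by exponent:
  (1·δL/L)² = (1×0.0234)² = 0.000548;  (-2·δT/T)² = (-2×0.0829)² = 0.0275
δg/g = √(0.0281) = 0.168
g = 13.11 m/s^2, so δg = 0.168 × 13.11 = 2.20 m/s^2.

2.20 m/s^2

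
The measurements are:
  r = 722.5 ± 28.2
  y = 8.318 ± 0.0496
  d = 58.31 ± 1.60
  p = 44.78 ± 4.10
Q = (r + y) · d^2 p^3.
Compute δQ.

Let u = r + y = 730.8. δu = √(δr² + δy²) = √(795 + 0.00246) = 28.2, so δu/u = 0.0386.
Q is then a monomial in u, d, p:
δQ/Q = √((δu/u)² + (2·δd/d)² + (3·δp/p)²) = √(0.00149 + 0.00301 + 0.0754) = 0.283
Q = 2.231e+11, so δQ = 0.283 × 2.231e+11 = 6.31e+10.

6.31e+10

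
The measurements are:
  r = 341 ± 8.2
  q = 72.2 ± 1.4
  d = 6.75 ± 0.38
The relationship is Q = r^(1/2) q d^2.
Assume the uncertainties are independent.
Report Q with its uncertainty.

Relative error in a monomial: (δQ/Q)² = Σ (nᵢ · δxᵢ/xᵢ)².
  (½·δr/r)² = (0.5×0.0240)² = 0.000145;  (1·δq/q)² = (1×0.0194)² = 0.000376;  (2·δd/d)² = (2×0.0563)² = 0.0127
δQ/Q = √(0.0132) = 0.115
Q = 60700, so δQ = 0.115 × 60700 = 6980.

60700 ± 6980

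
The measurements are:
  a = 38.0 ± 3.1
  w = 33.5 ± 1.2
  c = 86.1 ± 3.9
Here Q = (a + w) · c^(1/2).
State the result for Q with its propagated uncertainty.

663 ± 34.3

Let u = a + w = 71.5. δu = √(δa² + δw²) = √(9.61 + 1.44) = 3.32, so δu/u = 0.0465.
Q is then a monomial in u, c:
δQ/Q = √((δu/u)² + (½·δc/c)²) = √(0.00216 + 0.000513) = 0.0517
Q = 663, so δQ = 0.0517 × 663 = 34.3.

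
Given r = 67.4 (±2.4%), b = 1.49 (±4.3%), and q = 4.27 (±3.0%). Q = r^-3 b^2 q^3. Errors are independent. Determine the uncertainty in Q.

8.12e-05

For a monomial Q ∝ r^-3, b^2, q^3, fractional errors add in quadrature:
  (-3·δr/r)² = (-3×0.0240)² = 0.00518;  (2·δb/b)² = (2×0.0430)² = 0.00740;  (3·δq/q)² = (3×0.0300)² = 0.00810
δQ/Q = √(0.0207) = 0.144
Q = 0.000565, so δQ = 0.144 × 0.000565 = 8.12e-05.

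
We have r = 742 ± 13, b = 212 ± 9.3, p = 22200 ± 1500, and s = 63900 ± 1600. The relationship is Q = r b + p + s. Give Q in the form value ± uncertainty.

Let w = r·b = 1.57e+05. δw/w = √((1·δr/r)² + (1·δb/b)²) = √(0.000307 + 0.00192) = 0.0472, so δw = 7430.
Q = w + p + s: δQ = √(δw² + δp² + δs²) = √(5.52e+07 + 2.25e+06 + 2.56e+06) = 7750
Q = 2.43e+05.

(2.43 ± 0.0775) × 10^5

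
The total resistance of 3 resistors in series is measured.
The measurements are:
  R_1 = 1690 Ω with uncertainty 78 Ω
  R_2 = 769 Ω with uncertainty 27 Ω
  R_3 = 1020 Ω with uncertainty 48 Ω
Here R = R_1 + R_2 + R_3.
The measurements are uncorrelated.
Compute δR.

95.5 Ω

For a sum/difference, combine absolute errors in quadrature:
  (δR_1)² = 6080;  (δR_2)² = 729;  (δR_3)² = 2300
δR = √(9120) = 95.5 Ω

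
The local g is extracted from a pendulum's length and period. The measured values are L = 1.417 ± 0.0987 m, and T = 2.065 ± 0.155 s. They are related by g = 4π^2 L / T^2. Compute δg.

2.17 m/s^2

Relative error in a monomial: (δg/g)² = Σ (nᵢ · δxᵢ/xᵢ)².
  (1·δL/L)² = (1×0.0697)² = 0.00485;  (-2·δT/T)² = (-2×0.0751)² = 0.0225
δg/g = √(0.0274) = 0.165
g = 13.12 m/s^2, so δg = 0.165 × 13.12 = 2.17 m/s^2.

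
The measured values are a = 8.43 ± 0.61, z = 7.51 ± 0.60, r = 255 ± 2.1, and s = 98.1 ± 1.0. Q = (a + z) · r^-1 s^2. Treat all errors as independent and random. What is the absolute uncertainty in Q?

Let u = a + z = 15.9. δu = √(δa² + δz²) = √(0.372 + 0.360) = 0.856, so δu/u = 0.0537.
Q is then a monomial in u, r, s:
δQ/Q = √((δu/u)² + (-1·δr/r)² + (2·δs/s)²) = √(0.00288 + 6.78e-05 + 0.000416) = 0.0580
Q = 602, so δQ = 0.0580 × 602 = 34.9.

34.9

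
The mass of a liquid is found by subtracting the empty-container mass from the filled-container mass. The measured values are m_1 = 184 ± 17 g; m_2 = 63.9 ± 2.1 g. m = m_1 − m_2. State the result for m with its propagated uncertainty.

For a sum/difference, combine absolute errors in quadrature:
  (δm_1)² = 289;  (δm_2)² = 4.41
δm = √(293) = 17.1 g
m = 120 g.

120 ± 17.1 g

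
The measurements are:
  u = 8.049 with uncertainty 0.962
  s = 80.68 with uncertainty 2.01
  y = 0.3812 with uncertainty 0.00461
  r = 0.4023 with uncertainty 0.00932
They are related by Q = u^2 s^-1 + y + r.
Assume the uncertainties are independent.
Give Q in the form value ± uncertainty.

Let p = u^2·s^-1 = 0.8030. δp/p = √((2·δu/u)² + (-1·δs/s)²) = √(0.0571 + 0.000621) = 0.240, so δp = 0.193.
Q = p + y + r: δQ = √(δp² + δy² + δr²) = √(0.0372 + 2.13e-05 + 8.69e-05) = 0.193
Q = 1.587.

1.587 ± 0.193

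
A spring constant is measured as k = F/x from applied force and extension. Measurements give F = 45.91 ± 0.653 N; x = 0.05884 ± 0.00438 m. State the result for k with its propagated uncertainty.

Each factor contributes (exponent × relative error)² to (δk/k)²:
  (1·δF/F)² = (1×0.0142)² = 0.000202;  (-1·δx/x)² = (-1×0.0744)² = 0.00554
δk/k = √(0.00574) = 0.0758
k = 780.3 N/m, so δk = 0.0758 × 780.3 = 59.1 N/m.

780.3 ± 59.1 N/m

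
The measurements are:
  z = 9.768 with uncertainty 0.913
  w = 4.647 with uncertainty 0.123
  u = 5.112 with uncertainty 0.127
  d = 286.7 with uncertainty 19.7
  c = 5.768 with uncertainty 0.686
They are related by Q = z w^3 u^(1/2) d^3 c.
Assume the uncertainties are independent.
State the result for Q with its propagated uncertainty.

Relative error in a monomial: (δQ/Q)² = Σ (nᵢ · δxᵢ/xᵢ)².
  (1·δz/z)² = (1×0.0935)² = 0.00874;  (3·δw/w)² = (3×0.0265)² = 0.00631;  (½·δu/u)² = (0.5×0.0248)² = 0.000154;  (3·δd/d)² = (3×0.0687)² = 0.0425;  (1·δc/c)² = (1×0.119)² = 0.0141
δQ/Q = √(0.0718) = 0.268
Q = 3.013e+11, so δQ = 0.268 × 3.013e+11 = 8.07e+10.

(3.013 ± 0.807) × 10^11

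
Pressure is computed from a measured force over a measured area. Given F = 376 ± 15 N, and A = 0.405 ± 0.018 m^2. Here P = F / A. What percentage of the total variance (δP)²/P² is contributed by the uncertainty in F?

44.6%

(δP/P)² = (1·δF/F)² + (-1·δA/A)²
  F term: (1×0.0399)² = 0.00159
  A term: (-1×0.0444)² = 0.00198
Total = 0.00357. Share from F = 0.00159/0.00357 = 0.446.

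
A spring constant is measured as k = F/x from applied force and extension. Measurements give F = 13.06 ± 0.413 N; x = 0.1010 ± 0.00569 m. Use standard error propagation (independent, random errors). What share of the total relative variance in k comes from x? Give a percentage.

(δk/k)² = (1·δF/F)² + (-1·δx/x)²
  F term: (1×0.0316)² = 0.00100
  x term: (-1×0.0563)² = 0.00317
Total = 0.00417. Share from x = 0.00317/0.00417 = 0.760.

76.0%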